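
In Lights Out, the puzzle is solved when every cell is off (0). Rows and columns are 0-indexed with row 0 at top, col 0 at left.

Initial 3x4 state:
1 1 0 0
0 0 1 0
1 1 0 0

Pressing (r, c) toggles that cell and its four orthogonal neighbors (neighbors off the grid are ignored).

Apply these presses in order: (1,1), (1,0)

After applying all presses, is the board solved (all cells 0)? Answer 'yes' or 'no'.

After press 1 at (1,1):
1 0 0 0
1 1 0 0
1 0 0 0

After press 2 at (1,0):
0 0 0 0
0 0 0 0
0 0 0 0

Lights still on: 0

Answer: yes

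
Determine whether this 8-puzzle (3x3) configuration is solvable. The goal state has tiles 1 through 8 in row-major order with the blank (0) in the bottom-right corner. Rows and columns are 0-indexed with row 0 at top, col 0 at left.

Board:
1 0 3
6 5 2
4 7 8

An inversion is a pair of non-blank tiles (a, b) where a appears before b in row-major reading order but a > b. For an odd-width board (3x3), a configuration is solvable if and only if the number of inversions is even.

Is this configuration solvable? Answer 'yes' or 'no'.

Inversions (pairs i<j in row-major order where tile[i] > tile[j] > 0): 6
6 is even, so the puzzle is solvable.

Answer: yes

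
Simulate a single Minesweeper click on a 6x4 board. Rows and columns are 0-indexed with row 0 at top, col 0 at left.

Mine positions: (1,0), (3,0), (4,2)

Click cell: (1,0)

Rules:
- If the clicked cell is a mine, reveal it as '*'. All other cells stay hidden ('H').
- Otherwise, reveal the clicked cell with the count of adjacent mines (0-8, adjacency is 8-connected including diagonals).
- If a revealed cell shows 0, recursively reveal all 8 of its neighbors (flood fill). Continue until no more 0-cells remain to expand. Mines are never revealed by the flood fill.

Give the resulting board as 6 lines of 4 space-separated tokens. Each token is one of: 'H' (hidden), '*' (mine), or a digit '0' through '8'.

H H H H
* H H H
H H H H
H H H H
H H H H
H H H H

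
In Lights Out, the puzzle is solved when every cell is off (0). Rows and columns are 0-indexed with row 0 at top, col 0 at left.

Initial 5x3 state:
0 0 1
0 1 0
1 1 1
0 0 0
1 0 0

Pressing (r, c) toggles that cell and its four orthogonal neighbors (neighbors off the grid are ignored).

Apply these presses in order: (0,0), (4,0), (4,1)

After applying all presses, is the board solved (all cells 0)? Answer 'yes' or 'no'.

After press 1 at (0,0):
1 1 1
1 1 0
1 1 1
0 0 0
1 0 0

After press 2 at (4,0):
1 1 1
1 1 0
1 1 1
1 0 0
0 1 0

After press 3 at (4,1):
1 1 1
1 1 0
1 1 1
1 1 0
1 0 1

Lights still on: 12

Answer: no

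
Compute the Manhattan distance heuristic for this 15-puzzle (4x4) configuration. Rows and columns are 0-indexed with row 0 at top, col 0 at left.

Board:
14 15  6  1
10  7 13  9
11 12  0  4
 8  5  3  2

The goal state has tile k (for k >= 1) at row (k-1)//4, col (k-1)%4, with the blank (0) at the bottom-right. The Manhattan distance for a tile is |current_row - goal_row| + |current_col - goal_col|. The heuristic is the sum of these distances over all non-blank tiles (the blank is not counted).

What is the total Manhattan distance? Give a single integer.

Answer: 46

Derivation:
Tile 14: at (0,0), goal (3,1), distance |0-3|+|0-1| = 4
Tile 15: at (0,1), goal (3,2), distance |0-3|+|1-2| = 4
Tile 6: at (0,2), goal (1,1), distance |0-1|+|2-1| = 2
Tile 1: at (0,3), goal (0,0), distance |0-0|+|3-0| = 3
Tile 10: at (1,0), goal (2,1), distance |1-2|+|0-1| = 2
Tile 7: at (1,1), goal (1,2), distance |1-1|+|1-2| = 1
Tile 13: at (1,2), goal (3,0), distance |1-3|+|2-0| = 4
Tile 9: at (1,3), goal (2,0), distance |1-2|+|3-0| = 4
Tile 11: at (2,0), goal (2,2), distance |2-2|+|0-2| = 2
Tile 12: at (2,1), goal (2,3), distance |2-2|+|1-3| = 2
Tile 4: at (2,3), goal (0,3), distance |2-0|+|3-3| = 2
Tile 8: at (3,0), goal (1,3), distance |3-1|+|0-3| = 5
Tile 5: at (3,1), goal (1,0), distance |3-1|+|1-0| = 3
Tile 3: at (3,2), goal (0,2), distance |3-0|+|2-2| = 3
Tile 2: at (3,3), goal (0,1), distance |3-0|+|3-1| = 5
Sum: 4 + 4 + 2 + 3 + 2 + 1 + 4 + 4 + 2 + 2 + 2 + 5 + 3 + 3 + 5 = 46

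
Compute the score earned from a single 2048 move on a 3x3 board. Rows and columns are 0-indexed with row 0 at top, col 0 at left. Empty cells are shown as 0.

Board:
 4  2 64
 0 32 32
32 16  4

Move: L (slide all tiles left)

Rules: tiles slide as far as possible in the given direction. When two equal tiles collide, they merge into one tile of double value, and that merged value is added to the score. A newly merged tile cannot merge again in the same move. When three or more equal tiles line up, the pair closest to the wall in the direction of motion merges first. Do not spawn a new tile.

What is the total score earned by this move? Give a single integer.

Slide left:
row 0: [4, 2, 64] -> [4, 2, 64]  score +0 (running 0)
row 1: [0, 32, 32] -> [64, 0, 0]  score +64 (running 64)
row 2: [32, 16, 4] -> [32, 16, 4]  score +0 (running 64)
Board after move:
 4  2 64
64  0  0
32 16  4

Answer: 64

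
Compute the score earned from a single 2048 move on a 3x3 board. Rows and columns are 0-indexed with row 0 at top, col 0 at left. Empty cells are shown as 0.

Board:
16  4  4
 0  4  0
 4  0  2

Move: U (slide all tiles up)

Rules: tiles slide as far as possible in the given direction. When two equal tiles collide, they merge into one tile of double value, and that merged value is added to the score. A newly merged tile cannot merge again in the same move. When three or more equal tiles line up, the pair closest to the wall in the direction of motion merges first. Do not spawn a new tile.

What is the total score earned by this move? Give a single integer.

Answer: 8

Derivation:
Slide up:
col 0: [16, 0, 4] -> [16, 4, 0]  score +0 (running 0)
col 1: [4, 4, 0] -> [8, 0, 0]  score +8 (running 8)
col 2: [4, 0, 2] -> [4, 2, 0]  score +0 (running 8)
Board after move:
16  8  4
 4  0  2
 0  0  0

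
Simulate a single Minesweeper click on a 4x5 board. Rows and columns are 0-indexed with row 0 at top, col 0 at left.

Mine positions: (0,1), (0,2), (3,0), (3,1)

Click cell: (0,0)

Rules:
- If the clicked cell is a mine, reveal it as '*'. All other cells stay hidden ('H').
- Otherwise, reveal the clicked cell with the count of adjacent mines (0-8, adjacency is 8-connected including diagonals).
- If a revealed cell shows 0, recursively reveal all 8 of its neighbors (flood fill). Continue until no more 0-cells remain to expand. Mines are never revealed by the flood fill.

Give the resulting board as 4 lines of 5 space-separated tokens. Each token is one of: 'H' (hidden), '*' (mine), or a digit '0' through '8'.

1 H H H H
H H H H H
H H H H H
H H H H H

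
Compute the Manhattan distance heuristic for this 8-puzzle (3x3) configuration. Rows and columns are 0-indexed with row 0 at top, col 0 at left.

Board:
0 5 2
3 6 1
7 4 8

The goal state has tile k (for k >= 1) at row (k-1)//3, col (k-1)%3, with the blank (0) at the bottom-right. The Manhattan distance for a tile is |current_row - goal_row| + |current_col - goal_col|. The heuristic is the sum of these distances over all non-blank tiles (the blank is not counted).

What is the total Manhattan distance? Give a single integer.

Answer: 12

Derivation:
Tile 5: (0,1)->(1,1) = 1
Tile 2: (0,2)->(0,1) = 1
Tile 3: (1,0)->(0,2) = 3
Tile 6: (1,1)->(1,2) = 1
Tile 1: (1,2)->(0,0) = 3
Tile 7: (2,0)->(2,0) = 0
Tile 4: (2,1)->(1,0) = 2
Tile 8: (2,2)->(2,1) = 1
Sum: 1 + 1 + 3 + 1 + 3 + 0 + 2 + 1 = 12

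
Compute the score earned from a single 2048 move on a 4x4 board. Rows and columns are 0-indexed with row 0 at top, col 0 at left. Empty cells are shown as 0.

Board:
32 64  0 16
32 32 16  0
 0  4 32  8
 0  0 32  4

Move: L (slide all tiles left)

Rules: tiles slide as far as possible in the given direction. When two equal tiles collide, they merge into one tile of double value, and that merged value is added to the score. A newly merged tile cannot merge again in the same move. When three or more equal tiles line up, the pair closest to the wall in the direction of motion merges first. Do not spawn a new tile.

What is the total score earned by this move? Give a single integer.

Slide left:
row 0: [32, 64, 0, 16] -> [32, 64, 16, 0]  score +0 (running 0)
row 1: [32, 32, 16, 0] -> [64, 16, 0, 0]  score +64 (running 64)
row 2: [0, 4, 32, 8] -> [4, 32, 8, 0]  score +0 (running 64)
row 3: [0, 0, 32, 4] -> [32, 4, 0, 0]  score +0 (running 64)
Board after move:
32 64 16  0
64 16  0  0
 4 32  8  0
32  4  0  0

Answer: 64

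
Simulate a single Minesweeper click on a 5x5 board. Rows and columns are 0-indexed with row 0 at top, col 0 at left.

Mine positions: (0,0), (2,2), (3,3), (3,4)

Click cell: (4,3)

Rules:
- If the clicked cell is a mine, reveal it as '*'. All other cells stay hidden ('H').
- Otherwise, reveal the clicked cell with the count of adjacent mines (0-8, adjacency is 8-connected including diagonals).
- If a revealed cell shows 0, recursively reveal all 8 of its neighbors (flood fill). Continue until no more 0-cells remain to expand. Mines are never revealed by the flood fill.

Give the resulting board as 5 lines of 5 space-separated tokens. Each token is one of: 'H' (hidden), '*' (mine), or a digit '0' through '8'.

H H H H H
H H H H H
H H H H H
H H H H H
H H H 2 H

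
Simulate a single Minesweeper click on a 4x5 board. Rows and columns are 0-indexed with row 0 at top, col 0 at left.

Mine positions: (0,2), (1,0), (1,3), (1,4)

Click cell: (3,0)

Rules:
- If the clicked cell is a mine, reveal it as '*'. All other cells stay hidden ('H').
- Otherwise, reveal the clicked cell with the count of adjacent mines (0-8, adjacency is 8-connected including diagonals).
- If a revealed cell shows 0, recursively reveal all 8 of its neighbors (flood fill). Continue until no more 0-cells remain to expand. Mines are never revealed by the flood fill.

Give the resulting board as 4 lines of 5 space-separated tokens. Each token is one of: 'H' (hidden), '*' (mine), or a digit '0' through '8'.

H H H H H
H H H H H
1 1 1 2 2
0 0 0 0 0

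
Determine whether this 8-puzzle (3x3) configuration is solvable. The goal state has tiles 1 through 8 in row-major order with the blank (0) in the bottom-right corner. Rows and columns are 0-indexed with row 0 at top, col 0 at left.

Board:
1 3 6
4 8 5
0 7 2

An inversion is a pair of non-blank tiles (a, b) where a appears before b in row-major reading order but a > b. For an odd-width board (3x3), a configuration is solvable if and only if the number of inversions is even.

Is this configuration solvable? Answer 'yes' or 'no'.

Answer: yes

Derivation:
Inversions (pairs i<j in row-major order where tile[i] > tile[j] > 0): 10
10 is even, so the puzzle is solvable.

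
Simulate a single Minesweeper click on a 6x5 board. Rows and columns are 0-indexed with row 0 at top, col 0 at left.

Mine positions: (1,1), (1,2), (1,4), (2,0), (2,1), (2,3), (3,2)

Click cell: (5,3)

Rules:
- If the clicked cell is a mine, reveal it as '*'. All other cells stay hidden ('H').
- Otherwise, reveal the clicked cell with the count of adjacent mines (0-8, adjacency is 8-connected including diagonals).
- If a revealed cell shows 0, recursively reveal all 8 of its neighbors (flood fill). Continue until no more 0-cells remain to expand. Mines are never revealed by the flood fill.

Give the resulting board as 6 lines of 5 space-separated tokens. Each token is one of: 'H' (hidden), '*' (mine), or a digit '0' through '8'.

H H H H H
H H H H H
H H H H H
2 3 H 2 1
0 1 1 1 0
0 0 0 0 0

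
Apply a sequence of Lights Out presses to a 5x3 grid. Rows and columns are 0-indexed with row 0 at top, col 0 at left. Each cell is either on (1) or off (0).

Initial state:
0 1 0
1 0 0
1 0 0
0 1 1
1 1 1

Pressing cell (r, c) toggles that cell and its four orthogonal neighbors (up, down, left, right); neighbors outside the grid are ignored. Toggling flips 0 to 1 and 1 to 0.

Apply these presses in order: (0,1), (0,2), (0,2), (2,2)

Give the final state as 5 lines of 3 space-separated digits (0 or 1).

Answer: 1 0 1
1 1 1
1 1 1
0 1 0
1 1 1

Derivation:
After press 1 at (0,1):
1 0 1
1 1 0
1 0 0
0 1 1
1 1 1

After press 2 at (0,2):
1 1 0
1 1 1
1 0 0
0 1 1
1 1 1

After press 3 at (0,2):
1 0 1
1 1 0
1 0 0
0 1 1
1 1 1

After press 4 at (2,2):
1 0 1
1 1 1
1 1 1
0 1 0
1 1 1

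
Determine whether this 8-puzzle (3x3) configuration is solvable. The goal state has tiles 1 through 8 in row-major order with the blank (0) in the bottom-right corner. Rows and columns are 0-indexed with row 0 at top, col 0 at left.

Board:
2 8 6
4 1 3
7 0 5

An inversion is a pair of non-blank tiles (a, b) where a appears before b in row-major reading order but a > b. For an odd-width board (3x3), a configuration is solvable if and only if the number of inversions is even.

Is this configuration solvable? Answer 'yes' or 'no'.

Inversions (pairs i<j in row-major order where tile[i] > tile[j] > 0): 14
14 is even, so the puzzle is solvable.

Answer: yes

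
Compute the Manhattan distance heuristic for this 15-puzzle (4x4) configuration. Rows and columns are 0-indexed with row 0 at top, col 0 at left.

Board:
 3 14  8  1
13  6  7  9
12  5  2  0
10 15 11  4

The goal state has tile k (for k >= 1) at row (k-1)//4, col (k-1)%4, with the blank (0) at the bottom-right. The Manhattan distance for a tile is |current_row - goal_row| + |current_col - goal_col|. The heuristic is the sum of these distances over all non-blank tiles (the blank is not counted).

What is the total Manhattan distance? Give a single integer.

Answer: 31

Derivation:
Tile 3: at (0,0), goal (0,2), distance |0-0|+|0-2| = 2
Tile 14: at (0,1), goal (3,1), distance |0-3|+|1-1| = 3
Tile 8: at (0,2), goal (1,3), distance |0-1|+|2-3| = 2
Tile 1: at (0,3), goal (0,0), distance |0-0|+|3-0| = 3
Tile 13: at (1,0), goal (3,0), distance |1-3|+|0-0| = 2
Tile 6: at (1,1), goal (1,1), distance |1-1|+|1-1| = 0
Tile 7: at (1,2), goal (1,2), distance |1-1|+|2-2| = 0
Tile 9: at (1,3), goal (2,0), distance |1-2|+|3-0| = 4
Tile 12: at (2,0), goal (2,3), distance |2-2|+|0-3| = 3
Tile 5: at (2,1), goal (1,0), distance |2-1|+|1-0| = 2
Tile 2: at (2,2), goal (0,1), distance |2-0|+|2-1| = 3
Tile 10: at (3,0), goal (2,1), distance |3-2|+|0-1| = 2
Tile 15: at (3,1), goal (3,2), distance |3-3|+|1-2| = 1
Tile 11: at (3,2), goal (2,2), distance |3-2|+|2-2| = 1
Tile 4: at (3,3), goal (0,3), distance |3-0|+|3-3| = 3
Sum: 2 + 3 + 2 + 3 + 2 + 0 + 0 + 4 + 3 + 2 + 3 + 2 + 1 + 1 + 3 = 31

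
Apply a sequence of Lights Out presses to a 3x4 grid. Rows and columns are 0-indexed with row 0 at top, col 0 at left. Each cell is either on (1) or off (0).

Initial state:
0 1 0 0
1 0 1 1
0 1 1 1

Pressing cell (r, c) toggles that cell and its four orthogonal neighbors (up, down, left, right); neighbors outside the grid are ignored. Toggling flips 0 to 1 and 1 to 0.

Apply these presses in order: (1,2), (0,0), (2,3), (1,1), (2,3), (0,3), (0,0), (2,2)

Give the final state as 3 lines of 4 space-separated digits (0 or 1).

After press 1 at (1,2):
0 1 1 0
1 1 0 0
0 1 0 1

After press 2 at (0,0):
1 0 1 0
0 1 0 0
0 1 0 1

After press 3 at (2,3):
1 0 1 0
0 1 0 1
0 1 1 0

After press 4 at (1,1):
1 1 1 0
1 0 1 1
0 0 1 0

After press 5 at (2,3):
1 1 1 0
1 0 1 0
0 0 0 1

After press 6 at (0,3):
1 1 0 1
1 0 1 1
0 0 0 1

After press 7 at (0,0):
0 0 0 1
0 0 1 1
0 0 0 1

After press 8 at (2,2):
0 0 0 1
0 0 0 1
0 1 1 0

Answer: 0 0 0 1
0 0 0 1
0 1 1 0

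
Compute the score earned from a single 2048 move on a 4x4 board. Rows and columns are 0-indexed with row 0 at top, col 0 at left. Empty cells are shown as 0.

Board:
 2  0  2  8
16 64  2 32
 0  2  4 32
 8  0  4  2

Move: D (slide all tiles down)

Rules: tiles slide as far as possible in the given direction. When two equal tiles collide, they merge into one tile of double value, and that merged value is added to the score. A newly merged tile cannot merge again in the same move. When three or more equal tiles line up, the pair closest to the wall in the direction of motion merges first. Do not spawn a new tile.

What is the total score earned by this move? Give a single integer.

Slide down:
col 0: [2, 16, 0, 8] -> [0, 2, 16, 8]  score +0 (running 0)
col 1: [0, 64, 2, 0] -> [0, 0, 64, 2]  score +0 (running 0)
col 2: [2, 2, 4, 4] -> [0, 0, 4, 8]  score +12 (running 12)
col 3: [8, 32, 32, 2] -> [0, 8, 64, 2]  score +64 (running 76)
Board after move:
 0  0  0  0
 2  0  0  8
16 64  4 64
 8  2  8  2

Answer: 76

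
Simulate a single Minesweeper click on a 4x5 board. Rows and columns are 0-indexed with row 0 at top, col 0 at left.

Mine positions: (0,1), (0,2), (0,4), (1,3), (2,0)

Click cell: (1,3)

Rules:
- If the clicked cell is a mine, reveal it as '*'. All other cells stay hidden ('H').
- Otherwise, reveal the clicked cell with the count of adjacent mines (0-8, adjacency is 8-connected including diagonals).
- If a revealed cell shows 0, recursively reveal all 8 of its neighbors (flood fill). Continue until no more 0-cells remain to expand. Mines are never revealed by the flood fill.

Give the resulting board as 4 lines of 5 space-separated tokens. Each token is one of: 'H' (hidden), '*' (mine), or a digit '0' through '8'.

H H H H H
H H H * H
H H H H H
H H H H H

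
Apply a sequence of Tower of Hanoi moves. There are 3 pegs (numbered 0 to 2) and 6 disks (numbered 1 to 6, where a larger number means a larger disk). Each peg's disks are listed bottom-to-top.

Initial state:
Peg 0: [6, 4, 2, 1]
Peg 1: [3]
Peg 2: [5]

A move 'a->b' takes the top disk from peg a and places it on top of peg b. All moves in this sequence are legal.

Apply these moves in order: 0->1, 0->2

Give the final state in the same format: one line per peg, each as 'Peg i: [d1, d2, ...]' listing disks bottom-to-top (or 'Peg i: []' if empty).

After move 1 (0->1):
Peg 0: [6, 4, 2]
Peg 1: [3, 1]
Peg 2: [5]

After move 2 (0->2):
Peg 0: [6, 4]
Peg 1: [3, 1]
Peg 2: [5, 2]

Answer: Peg 0: [6, 4]
Peg 1: [3, 1]
Peg 2: [5, 2]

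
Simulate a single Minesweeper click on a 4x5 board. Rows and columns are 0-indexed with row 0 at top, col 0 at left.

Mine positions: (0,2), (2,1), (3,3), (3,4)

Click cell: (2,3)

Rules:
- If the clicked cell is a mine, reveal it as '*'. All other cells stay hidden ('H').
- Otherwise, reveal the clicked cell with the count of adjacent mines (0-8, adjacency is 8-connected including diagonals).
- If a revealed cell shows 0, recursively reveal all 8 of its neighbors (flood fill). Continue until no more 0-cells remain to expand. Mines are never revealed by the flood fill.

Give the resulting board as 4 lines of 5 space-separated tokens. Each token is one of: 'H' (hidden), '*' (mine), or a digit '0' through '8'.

H H H H H
H H H H H
H H H 2 H
H H H H H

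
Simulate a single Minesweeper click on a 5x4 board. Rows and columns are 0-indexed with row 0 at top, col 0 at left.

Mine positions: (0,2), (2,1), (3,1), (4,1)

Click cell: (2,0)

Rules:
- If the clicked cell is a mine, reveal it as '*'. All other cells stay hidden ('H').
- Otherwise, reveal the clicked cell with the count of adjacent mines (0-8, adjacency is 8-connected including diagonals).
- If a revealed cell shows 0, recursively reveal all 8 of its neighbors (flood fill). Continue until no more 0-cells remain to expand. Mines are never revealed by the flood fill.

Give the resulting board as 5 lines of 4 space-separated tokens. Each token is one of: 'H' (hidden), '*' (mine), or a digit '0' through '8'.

H H H H
H H H H
2 H H H
H H H H
H H H H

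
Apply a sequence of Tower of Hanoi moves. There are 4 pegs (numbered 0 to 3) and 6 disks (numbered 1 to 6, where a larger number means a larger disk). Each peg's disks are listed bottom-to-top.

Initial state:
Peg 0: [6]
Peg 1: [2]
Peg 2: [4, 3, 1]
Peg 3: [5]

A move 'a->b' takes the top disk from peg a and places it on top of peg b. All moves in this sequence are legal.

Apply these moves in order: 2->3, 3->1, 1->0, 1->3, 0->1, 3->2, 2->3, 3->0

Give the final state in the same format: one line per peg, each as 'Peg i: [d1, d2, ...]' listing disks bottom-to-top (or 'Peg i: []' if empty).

Answer: Peg 0: [6, 2]
Peg 1: [1]
Peg 2: [4, 3]
Peg 3: [5]

Derivation:
After move 1 (2->3):
Peg 0: [6]
Peg 1: [2]
Peg 2: [4, 3]
Peg 3: [5, 1]

After move 2 (3->1):
Peg 0: [6]
Peg 1: [2, 1]
Peg 2: [4, 3]
Peg 3: [5]

After move 3 (1->0):
Peg 0: [6, 1]
Peg 1: [2]
Peg 2: [4, 3]
Peg 3: [5]

After move 4 (1->3):
Peg 0: [6, 1]
Peg 1: []
Peg 2: [4, 3]
Peg 3: [5, 2]

After move 5 (0->1):
Peg 0: [6]
Peg 1: [1]
Peg 2: [4, 3]
Peg 3: [5, 2]

After move 6 (3->2):
Peg 0: [6]
Peg 1: [1]
Peg 2: [4, 3, 2]
Peg 3: [5]

After move 7 (2->3):
Peg 0: [6]
Peg 1: [1]
Peg 2: [4, 3]
Peg 3: [5, 2]

After move 8 (3->0):
Peg 0: [6, 2]
Peg 1: [1]
Peg 2: [4, 3]
Peg 3: [5]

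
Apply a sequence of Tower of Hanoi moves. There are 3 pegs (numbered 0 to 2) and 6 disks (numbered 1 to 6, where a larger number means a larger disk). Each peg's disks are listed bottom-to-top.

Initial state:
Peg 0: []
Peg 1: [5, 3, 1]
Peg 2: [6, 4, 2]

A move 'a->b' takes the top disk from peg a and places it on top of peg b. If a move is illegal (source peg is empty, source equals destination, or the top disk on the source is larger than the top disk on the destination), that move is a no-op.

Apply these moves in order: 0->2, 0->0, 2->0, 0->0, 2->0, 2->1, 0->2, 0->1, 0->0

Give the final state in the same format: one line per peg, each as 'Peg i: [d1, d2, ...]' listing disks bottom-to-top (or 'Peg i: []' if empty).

Answer: Peg 0: []
Peg 1: [5, 3, 1]
Peg 2: [6, 4, 2]

Derivation:
After move 1 (0->2):
Peg 0: []
Peg 1: [5, 3, 1]
Peg 2: [6, 4, 2]

After move 2 (0->0):
Peg 0: []
Peg 1: [5, 3, 1]
Peg 2: [6, 4, 2]

After move 3 (2->0):
Peg 0: [2]
Peg 1: [5, 3, 1]
Peg 2: [6, 4]

After move 4 (0->0):
Peg 0: [2]
Peg 1: [5, 3, 1]
Peg 2: [6, 4]

After move 5 (2->0):
Peg 0: [2]
Peg 1: [5, 3, 1]
Peg 2: [6, 4]

After move 6 (2->1):
Peg 0: [2]
Peg 1: [5, 3, 1]
Peg 2: [6, 4]

After move 7 (0->2):
Peg 0: []
Peg 1: [5, 3, 1]
Peg 2: [6, 4, 2]

After move 8 (0->1):
Peg 0: []
Peg 1: [5, 3, 1]
Peg 2: [6, 4, 2]

After move 9 (0->0):
Peg 0: []
Peg 1: [5, 3, 1]
Peg 2: [6, 4, 2]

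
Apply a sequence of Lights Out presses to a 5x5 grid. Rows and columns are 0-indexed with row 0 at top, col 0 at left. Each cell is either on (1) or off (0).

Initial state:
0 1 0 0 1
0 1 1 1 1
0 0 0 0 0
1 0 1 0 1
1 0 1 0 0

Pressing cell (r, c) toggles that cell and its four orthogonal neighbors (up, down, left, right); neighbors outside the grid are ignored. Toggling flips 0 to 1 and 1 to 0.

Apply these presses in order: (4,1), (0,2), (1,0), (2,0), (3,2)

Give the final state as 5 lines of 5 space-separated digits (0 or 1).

Answer: 1 0 1 1 1
0 0 0 1 1
0 1 1 0 0
0 0 0 1 1
0 1 1 0 0

Derivation:
After press 1 at (4,1):
0 1 0 0 1
0 1 1 1 1
0 0 0 0 0
1 1 1 0 1
0 1 0 0 0

After press 2 at (0,2):
0 0 1 1 1
0 1 0 1 1
0 0 0 0 0
1 1 1 0 1
0 1 0 0 0

After press 3 at (1,0):
1 0 1 1 1
1 0 0 1 1
1 0 0 0 0
1 1 1 0 1
0 1 0 0 0

After press 4 at (2,0):
1 0 1 1 1
0 0 0 1 1
0 1 0 0 0
0 1 1 0 1
0 1 0 0 0

After press 5 at (3,2):
1 0 1 1 1
0 0 0 1 1
0 1 1 0 0
0 0 0 1 1
0 1 1 0 0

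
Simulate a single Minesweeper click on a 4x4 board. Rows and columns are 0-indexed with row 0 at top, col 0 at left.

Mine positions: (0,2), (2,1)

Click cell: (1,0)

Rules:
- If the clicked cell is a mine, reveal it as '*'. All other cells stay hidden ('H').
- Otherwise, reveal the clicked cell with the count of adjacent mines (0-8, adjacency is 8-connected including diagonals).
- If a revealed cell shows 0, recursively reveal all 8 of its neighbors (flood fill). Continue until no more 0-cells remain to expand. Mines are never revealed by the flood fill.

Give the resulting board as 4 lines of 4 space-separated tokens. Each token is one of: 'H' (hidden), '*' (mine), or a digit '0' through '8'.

H H H H
1 H H H
H H H H
H H H H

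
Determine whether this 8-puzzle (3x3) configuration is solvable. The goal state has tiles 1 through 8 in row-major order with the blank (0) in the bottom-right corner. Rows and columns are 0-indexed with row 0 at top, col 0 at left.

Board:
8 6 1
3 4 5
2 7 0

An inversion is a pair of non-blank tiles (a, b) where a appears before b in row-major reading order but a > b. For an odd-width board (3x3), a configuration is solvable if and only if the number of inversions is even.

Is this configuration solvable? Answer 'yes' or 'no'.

Answer: no

Derivation:
Inversions (pairs i<j in row-major order where tile[i] > tile[j] > 0): 15
15 is odd, so the puzzle is not solvable.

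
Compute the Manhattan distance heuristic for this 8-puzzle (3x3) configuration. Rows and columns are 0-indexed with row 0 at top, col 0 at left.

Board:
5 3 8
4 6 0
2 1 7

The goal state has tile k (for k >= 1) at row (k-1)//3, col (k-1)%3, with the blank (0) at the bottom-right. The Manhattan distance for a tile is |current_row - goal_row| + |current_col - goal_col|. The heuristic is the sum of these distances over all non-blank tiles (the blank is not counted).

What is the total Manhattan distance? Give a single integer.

Tile 5: (0,0)->(1,1) = 2
Tile 3: (0,1)->(0,2) = 1
Tile 8: (0,2)->(2,1) = 3
Tile 4: (1,0)->(1,0) = 0
Tile 6: (1,1)->(1,2) = 1
Tile 2: (2,0)->(0,1) = 3
Tile 1: (2,1)->(0,0) = 3
Tile 7: (2,2)->(2,0) = 2
Sum: 2 + 1 + 3 + 0 + 1 + 3 + 3 + 2 = 15

Answer: 15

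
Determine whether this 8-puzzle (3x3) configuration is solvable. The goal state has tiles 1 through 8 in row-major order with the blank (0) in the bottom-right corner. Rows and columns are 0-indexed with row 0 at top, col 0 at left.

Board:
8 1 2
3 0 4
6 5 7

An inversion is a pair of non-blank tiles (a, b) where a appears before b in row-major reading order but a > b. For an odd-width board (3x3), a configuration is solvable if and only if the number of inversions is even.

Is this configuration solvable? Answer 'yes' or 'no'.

Answer: yes

Derivation:
Inversions (pairs i<j in row-major order where tile[i] > tile[j] > 0): 8
8 is even, so the puzzle is solvable.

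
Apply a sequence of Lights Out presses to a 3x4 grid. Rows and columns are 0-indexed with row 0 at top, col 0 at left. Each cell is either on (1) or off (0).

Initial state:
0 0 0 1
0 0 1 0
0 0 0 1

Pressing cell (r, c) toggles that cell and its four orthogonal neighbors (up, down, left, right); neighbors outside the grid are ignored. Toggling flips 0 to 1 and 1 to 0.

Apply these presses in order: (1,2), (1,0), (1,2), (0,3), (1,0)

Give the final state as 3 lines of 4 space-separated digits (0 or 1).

After press 1 at (1,2):
0 0 1 1
0 1 0 1
0 0 1 1

After press 2 at (1,0):
1 0 1 1
1 0 0 1
1 0 1 1

After press 3 at (1,2):
1 0 0 1
1 1 1 0
1 0 0 1

After press 4 at (0,3):
1 0 1 0
1 1 1 1
1 0 0 1

After press 5 at (1,0):
0 0 1 0
0 0 1 1
0 0 0 1

Answer: 0 0 1 0
0 0 1 1
0 0 0 1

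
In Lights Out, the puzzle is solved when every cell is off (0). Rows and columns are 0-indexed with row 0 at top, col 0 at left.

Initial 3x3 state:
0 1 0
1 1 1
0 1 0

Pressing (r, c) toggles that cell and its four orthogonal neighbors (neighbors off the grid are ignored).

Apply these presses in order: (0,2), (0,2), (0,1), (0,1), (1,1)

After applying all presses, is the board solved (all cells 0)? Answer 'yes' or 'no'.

After press 1 at (0,2):
0 0 1
1 1 0
0 1 0

After press 2 at (0,2):
0 1 0
1 1 1
0 1 0

After press 3 at (0,1):
1 0 1
1 0 1
0 1 0

After press 4 at (0,1):
0 1 0
1 1 1
0 1 0

After press 5 at (1,1):
0 0 0
0 0 0
0 0 0

Lights still on: 0

Answer: yes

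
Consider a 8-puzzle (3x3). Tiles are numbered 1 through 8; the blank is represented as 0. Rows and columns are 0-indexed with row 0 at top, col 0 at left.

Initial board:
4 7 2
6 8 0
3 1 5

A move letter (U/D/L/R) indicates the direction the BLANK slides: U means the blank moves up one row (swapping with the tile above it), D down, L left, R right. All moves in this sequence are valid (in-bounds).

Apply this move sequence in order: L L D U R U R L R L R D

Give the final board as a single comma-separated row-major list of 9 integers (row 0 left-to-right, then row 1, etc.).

Answer: 4, 2, 8, 6, 7, 0, 3, 1, 5

Derivation:
After move 1 (L):
4 7 2
6 0 8
3 1 5

After move 2 (L):
4 7 2
0 6 8
3 1 5

After move 3 (D):
4 7 2
3 6 8
0 1 5

After move 4 (U):
4 7 2
0 6 8
3 1 5

After move 5 (R):
4 7 2
6 0 8
3 1 5

After move 6 (U):
4 0 2
6 7 8
3 1 5

After move 7 (R):
4 2 0
6 7 8
3 1 5

After move 8 (L):
4 0 2
6 7 8
3 1 5

After move 9 (R):
4 2 0
6 7 8
3 1 5

After move 10 (L):
4 0 2
6 7 8
3 1 5

After move 11 (R):
4 2 0
6 7 8
3 1 5

After move 12 (D):
4 2 8
6 7 0
3 1 5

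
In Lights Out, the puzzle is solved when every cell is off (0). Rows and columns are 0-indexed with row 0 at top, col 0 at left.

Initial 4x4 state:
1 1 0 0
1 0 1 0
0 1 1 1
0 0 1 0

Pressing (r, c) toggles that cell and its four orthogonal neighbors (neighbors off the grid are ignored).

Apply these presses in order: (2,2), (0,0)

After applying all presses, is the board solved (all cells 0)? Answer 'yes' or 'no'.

Answer: yes

Derivation:
After press 1 at (2,2):
1 1 0 0
1 0 0 0
0 0 0 0
0 0 0 0

After press 2 at (0,0):
0 0 0 0
0 0 0 0
0 0 0 0
0 0 0 0

Lights still on: 0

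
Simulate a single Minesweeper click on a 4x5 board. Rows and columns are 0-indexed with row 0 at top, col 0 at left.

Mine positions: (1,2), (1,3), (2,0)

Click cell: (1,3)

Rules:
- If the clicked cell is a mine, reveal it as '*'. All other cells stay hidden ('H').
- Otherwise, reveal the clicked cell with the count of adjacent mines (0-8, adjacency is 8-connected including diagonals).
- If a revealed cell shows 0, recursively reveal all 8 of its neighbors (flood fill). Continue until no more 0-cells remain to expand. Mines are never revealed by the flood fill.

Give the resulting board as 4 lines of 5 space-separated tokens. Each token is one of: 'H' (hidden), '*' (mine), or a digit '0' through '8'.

H H H H H
H H H * H
H H H H H
H H H H H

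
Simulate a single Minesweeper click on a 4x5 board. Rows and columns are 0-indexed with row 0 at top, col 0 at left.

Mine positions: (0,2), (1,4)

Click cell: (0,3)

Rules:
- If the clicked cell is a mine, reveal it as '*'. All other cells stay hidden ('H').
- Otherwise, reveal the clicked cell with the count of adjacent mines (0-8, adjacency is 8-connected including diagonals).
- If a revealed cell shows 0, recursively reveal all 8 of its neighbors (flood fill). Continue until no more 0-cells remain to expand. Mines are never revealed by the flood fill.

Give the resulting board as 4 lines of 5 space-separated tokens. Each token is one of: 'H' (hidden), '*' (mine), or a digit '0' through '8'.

H H H 2 H
H H H H H
H H H H H
H H H H H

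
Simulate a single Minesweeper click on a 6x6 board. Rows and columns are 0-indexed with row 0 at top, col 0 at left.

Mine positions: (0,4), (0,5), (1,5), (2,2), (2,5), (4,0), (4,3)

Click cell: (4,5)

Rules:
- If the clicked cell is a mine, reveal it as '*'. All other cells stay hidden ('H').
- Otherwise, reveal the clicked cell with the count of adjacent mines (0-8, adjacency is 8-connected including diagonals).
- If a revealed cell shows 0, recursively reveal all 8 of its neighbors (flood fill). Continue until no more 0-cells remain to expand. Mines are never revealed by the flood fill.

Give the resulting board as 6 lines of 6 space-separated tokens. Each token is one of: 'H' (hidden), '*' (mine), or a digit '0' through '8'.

H H H H H H
H H H H H H
H H H H H H
H H H H 2 1
H H H H 1 0
H H H H 1 0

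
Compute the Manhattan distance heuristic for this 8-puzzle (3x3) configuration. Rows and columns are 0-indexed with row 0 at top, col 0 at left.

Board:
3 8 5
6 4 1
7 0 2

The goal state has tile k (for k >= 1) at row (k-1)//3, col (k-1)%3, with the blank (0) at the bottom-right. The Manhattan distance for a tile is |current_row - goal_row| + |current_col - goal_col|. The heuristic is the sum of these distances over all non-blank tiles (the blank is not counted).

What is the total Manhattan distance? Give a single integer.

Tile 3: at (0,0), goal (0,2), distance |0-0|+|0-2| = 2
Tile 8: at (0,1), goal (2,1), distance |0-2|+|1-1| = 2
Tile 5: at (0,2), goal (1,1), distance |0-1|+|2-1| = 2
Tile 6: at (1,0), goal (1,2), distance |1-1|+|0-2| = 2
Tile 4: at (1,1), goal (1,0), distance |1-1|+|1-0| = 1
Tile 1: at (1,2), goal (0,0), distance |1-0|+|2-0| = 3
Tile 7: at (2,0), goal (2,0), distance |2-2|+|0-0| = 0
Tile 2: at (2,2), goal (0,1), distance |2-0|+|2-1| = 3
Sum: 2 + 2 + 2 + 2 + 1 + 3 + 0 + 3 = 15

Answer: 15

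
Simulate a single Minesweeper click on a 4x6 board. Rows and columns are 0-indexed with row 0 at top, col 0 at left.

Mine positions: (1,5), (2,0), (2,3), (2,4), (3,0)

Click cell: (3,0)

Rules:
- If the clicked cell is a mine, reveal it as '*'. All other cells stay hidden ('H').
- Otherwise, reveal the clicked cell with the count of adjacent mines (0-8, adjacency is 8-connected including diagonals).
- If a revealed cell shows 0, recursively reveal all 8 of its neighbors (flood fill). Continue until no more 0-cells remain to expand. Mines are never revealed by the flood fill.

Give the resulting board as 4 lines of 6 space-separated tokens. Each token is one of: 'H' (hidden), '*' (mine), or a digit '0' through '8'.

H H H H H H
H H H H H H
H H H H H H
* H H H H H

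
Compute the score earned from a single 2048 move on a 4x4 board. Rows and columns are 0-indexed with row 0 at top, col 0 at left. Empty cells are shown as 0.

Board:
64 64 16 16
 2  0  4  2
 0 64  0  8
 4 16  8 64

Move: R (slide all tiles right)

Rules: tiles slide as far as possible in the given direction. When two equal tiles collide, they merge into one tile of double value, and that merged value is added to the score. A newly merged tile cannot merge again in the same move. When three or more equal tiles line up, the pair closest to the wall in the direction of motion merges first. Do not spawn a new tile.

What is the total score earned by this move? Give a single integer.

Answer: 160

Derivation:
Slide right:
row 0: [64, 64, 16, 16] -> [0, 0, 128, 32]  score +160 (running 160)
row 1: [2, 0, 4, 2] -> [0, 2, 4, 2]  score +0 (running 160)
row 2: [0, 64, 0, 8] -> [0, 0, 64, 8]  score +0 (running 160)
row 3: [4, 16, 8, 64] -> [4, 16, 8, 64]  score +0 (running 160)
Board after move:
  0   0 128  32
  0   2   4   2
  0   0  64   8
  4  16   8  64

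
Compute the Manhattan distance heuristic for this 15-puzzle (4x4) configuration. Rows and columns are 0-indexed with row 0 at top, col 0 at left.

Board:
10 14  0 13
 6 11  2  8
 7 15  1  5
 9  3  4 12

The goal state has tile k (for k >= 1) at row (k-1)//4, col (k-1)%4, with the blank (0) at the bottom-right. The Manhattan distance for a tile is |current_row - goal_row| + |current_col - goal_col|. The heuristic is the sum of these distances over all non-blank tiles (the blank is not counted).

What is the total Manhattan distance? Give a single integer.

Answer: 40

Derivation:
Tile 10: at (0,0), goal (2,1), distance |0-2|+|0-1| = 3
Tile 14: at (0,1), goal (3,1), distance |0-3|+|1-1| = 3
Tile 13: at (0,3), goal (3,0), distance |0-3|+|3-0| = 6
Tile 6: at (1,0), goal (1,1), distance |1-1|+|0-1| = 1
Tile 11: at (1,1), goal (2,2), distance |1-2|+|1-2| = 2
Tile 2: at (1,2), goal (0,1), distance |1-0|+|2-1| = 2
Tile 8: at (1,3), goal (1,3), distance |1-1|+|3-3| = 0
Tile 7: at (2,0), goal (1,2), distance |2-1|+|0-2| = 3
Tile 15: at (2,1), goal (3,2), distance |2-3|+|1-2| = 2
Tile 1: at (2,2), goal (0,0), distance |2-0|+|2-0| = 4
Tile 5: at (2,3), goal (1,0), distance |2-1|+|3-0| = 4
Tile 9: at (3,0), goal (2,0), distance |3-2|+|0-0| = 1
Tile 3: at (3,1), goal (0,2), distance |3-0|+|1-2| = 4
Tile 4: at (3,2), goal (0,3), distance |3-0|+|2-3| = 4
Tile 12: at (3,3), goal (2,3), distance |3-2|+|3-3| = 1
Sum: 3 + 3 + 6 + 1 + 2 + 2 + 0 + 3 + 2 + 4 + 4 + 1 + 4 + 4 + 1 = 40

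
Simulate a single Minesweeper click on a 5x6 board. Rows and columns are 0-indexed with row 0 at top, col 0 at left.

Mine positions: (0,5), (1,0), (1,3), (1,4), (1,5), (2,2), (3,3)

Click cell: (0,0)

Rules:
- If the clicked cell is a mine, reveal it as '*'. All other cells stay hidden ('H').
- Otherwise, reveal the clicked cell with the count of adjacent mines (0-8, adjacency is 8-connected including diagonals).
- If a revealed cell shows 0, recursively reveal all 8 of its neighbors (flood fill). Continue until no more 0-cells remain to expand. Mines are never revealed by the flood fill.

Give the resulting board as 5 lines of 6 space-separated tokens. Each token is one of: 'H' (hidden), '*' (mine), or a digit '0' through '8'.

1 H H H H H
H H H H H H
H H H H H H
H H H H H H
H H H H H H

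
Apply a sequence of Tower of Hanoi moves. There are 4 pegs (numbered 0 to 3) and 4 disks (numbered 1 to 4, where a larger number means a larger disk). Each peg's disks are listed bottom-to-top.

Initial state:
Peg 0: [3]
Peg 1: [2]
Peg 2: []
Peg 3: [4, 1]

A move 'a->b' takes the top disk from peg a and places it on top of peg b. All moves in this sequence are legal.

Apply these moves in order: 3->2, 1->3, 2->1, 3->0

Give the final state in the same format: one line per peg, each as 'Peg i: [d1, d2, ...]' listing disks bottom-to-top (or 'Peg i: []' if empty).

Answer: Peg 0: [3, 2]
Peg 1: [1]
Peg 2: []
Peg 3: [4]

Derivation:
After move 1 (3->2):
Peg 0: [3]
Peg 1: [2]
Peg 2: [1]
Peg 3: [4]

After move 2 (1->3):
Peg 0: [3]
Peg 1: []
Peg 2: [1]
Peg 3: [4, 2]

After move 3 (2->1):
Peg 0: [3]
Peg 1: [1]
Peg 2: []
Peg 3: [4, 2]

After move 4 (3->0):
Peg 0: [3, 2]
Peg 1: [1]
Peg 2: []
Peg 3: [4]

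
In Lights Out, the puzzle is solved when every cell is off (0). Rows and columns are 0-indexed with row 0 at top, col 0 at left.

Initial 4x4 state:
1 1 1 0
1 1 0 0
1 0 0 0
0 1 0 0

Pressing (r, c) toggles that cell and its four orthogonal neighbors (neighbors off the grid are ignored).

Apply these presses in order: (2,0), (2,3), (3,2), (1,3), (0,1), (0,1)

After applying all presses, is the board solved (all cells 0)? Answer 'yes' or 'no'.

After press 1 at (2,0):
1 1 1 0
0 1 0 0
0 1 0 0
1 1 0 0

After press 2 at (2,3):
1 1 1 0
0 1 0 1
0 1 1 1
1 1 0 1

After press 3 at (3,2):
1 1 1 0
0 1 0 1
0 1 0 1
1 0 1 0

After press 4 at (1,3):
1 1 1 1
0 1 1 0
0 1 0 0
1 0 1 0

After press 5 at (0,1):
0 0 0 1
0 0 1 0
0 1 0 0
1 0 1 0

After press 6 at (0,1):
1 1 1 1
0 1 1 0
0 1 0 0
1 0 1 0

Lights still on: 9

Answer: no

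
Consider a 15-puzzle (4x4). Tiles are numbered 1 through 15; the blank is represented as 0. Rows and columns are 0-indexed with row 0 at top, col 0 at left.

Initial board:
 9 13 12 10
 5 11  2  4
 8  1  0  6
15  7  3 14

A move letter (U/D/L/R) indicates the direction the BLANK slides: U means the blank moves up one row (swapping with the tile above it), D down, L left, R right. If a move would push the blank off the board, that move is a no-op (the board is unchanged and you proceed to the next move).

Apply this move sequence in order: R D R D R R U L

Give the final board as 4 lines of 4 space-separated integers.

After move 1 (R):
 9 13 12 10
 5 11  2  4
 8  1  6  0
15  7  3 14

After move 2 (D):
 9 13 12 10
 5 11  2  4
 8  1  6 14
15  7  3  0

After move 3 (R):
 9 13 12 10
 5 11  2  4
 8  1  6 14
15  7  3  0

After move 4 (D):
 9 13 12 10
 5 11  2  4
 8  1  6 14
15  7  3  0

After move 5 (R):
 9 13 12 10
 5 11  2  4
 8  1  6 14
15  7  3  0

After move 6 (R):
 9 13 12 10
 5 11  2  4
 8  1  6 14
15  7  3  0

After move 7 (U):
 9 13 12 10
 5 11  2  4
 8  1  6  0
15  7  3 14

After move 8 (L):
 9 13 12 10
 5 11  2  4
 8  1  0  6
15  7  3 14

Answer:  9 13 12 10
 5 11  2  4
 8  1  0  6
15  7  3 14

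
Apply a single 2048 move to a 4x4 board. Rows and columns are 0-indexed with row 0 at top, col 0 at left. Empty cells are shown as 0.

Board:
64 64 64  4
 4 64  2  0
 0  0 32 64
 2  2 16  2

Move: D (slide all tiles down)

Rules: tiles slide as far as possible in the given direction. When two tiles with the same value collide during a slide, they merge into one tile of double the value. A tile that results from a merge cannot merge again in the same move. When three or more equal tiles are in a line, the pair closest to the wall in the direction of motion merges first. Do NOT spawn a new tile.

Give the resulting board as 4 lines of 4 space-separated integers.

Answer:   0   0  64   0
 64   0   2   4
  4 128  32  64
  2   2  16   2

Derivation:
Slide down:
col 0: [64, 4, 0, 2] -> [0, 64, 4, 2]
col 1: [64, 64, 0, 2] -> [0, 0, 128, 2]
col 2: [64, 2, 32, 16] -> [64, 2, 32, 16]
col 3: [4, 0, 64, 2] -> [0, 4, 64, 2]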